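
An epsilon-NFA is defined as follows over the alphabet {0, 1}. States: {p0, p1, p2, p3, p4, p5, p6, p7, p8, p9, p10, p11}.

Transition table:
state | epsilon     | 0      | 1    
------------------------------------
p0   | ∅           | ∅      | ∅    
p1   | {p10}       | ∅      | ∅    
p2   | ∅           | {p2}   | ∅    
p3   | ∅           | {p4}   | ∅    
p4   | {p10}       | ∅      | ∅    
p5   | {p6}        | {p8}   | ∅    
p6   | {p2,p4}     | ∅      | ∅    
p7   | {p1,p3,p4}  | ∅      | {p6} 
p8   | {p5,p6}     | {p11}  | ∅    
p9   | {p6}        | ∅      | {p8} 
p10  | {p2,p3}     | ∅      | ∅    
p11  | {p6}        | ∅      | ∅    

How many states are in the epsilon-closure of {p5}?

6

Start with {p5}.
From p5 via epsilon: add p6.
From p6 via epsilon: add p2, p4.
From p4 via epsilon: add p10.
From p10 via epsilon: add p3.
epsilon-closure = {p2, p3, p4, p5, p6, p10}, which has 6 states.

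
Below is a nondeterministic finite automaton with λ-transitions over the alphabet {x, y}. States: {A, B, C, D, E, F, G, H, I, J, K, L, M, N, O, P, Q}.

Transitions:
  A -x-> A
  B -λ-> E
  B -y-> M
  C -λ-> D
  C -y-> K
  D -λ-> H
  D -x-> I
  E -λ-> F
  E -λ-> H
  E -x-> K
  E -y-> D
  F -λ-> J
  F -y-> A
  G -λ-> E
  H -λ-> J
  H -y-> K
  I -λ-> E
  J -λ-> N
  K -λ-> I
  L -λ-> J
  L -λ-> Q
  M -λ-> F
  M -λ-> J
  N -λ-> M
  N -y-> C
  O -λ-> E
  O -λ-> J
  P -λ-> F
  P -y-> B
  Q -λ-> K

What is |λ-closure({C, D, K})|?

Start with {C, D, K}.
From D via λ: add H.
From K via λ: add I.
From H via λ: add J.
From I via λ: add E.
From E via λ: add F.
From J via λ: add N.
From N via λ: add M.
λ-closure = {C, D, E, F, H, I, J, K, M, N}, which has 10 states.

10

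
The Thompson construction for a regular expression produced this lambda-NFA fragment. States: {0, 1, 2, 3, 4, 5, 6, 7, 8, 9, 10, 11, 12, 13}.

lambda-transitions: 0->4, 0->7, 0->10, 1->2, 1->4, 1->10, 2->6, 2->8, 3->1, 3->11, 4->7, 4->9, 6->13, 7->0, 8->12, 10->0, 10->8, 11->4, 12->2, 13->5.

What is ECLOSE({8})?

Start with {8}.
From 8 via lambda: add 12.
From 12 via lambda: add 2.
From 2 via lambda: add 6.
From 6 via lambda: add 13.
From 13 via lambda: add 5.
No new states can be added; the closed set is {2, 5, 6, 8, 12, 13}.

{2, 5, 6, 8, 12, 13}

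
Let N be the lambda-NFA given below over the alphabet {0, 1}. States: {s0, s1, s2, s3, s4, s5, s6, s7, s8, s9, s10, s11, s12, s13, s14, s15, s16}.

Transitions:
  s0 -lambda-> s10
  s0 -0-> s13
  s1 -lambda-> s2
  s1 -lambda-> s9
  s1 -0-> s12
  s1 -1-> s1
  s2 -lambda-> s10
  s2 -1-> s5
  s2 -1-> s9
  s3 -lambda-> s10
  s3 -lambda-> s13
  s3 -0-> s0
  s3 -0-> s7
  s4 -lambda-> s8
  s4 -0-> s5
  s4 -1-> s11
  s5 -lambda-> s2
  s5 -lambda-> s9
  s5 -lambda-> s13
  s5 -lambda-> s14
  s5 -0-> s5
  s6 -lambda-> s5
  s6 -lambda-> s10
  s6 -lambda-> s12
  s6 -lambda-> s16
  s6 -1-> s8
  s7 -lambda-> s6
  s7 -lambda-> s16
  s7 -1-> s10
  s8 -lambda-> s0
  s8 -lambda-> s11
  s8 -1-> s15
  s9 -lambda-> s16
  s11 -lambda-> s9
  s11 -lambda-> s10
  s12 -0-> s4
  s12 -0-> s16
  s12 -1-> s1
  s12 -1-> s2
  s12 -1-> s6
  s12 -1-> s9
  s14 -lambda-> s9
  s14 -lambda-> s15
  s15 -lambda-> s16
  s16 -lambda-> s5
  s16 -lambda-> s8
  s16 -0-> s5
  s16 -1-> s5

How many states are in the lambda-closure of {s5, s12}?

Start with {s5, s12}.
From s5 via lambda: add s2, s9, s13, s14.
From s2 via lambda: add s10.
From s9 via lambda: add s16.
From s14 via lambda: add s15.
From s16 via lambda: add s8.
From s8 via lambda: add s0, s11.
lambda-closure = {s0, s2, s5, s8, s9, s10, s11, s12, s13, s14, s15, s16}, which has 12 states.

12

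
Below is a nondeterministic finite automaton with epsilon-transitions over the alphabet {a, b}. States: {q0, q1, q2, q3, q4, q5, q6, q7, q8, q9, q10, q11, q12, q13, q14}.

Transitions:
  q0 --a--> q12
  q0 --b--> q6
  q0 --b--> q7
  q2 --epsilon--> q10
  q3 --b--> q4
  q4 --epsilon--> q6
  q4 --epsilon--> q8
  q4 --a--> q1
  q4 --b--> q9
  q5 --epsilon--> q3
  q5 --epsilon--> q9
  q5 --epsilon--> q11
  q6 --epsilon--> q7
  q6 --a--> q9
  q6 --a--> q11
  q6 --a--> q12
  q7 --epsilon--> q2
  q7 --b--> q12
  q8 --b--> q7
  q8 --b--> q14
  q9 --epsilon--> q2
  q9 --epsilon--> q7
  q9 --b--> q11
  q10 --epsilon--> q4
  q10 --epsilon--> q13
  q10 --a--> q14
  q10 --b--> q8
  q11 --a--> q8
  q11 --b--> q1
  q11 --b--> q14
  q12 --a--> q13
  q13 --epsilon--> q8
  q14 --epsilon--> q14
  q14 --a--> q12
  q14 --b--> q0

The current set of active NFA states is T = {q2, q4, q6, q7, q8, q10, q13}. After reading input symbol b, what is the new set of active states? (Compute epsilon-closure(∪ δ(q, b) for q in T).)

q4 on b → {q9}.
q7 on b → {q12}.
q8 on b → {q7, q14}.
q10 on b → {q8}.
No b-transition from q2, q6, q13.
Union after reading b: {q7, q8, q9, q12, q14}.
Now take the epsilon-closure:
From q7 via epsilon: add q2.
From q2 via epsilon: add q10.
From q10 via epsilon: add q4, q13.
From q4 via epsilon: add q6.
No new states can be added; the closed set is {q2, q4, q6, q7, q8, q9, q10, q12, q13, q14}.

{q2, q4, q6, q7, q8, q9, q10, q12, q13, q14}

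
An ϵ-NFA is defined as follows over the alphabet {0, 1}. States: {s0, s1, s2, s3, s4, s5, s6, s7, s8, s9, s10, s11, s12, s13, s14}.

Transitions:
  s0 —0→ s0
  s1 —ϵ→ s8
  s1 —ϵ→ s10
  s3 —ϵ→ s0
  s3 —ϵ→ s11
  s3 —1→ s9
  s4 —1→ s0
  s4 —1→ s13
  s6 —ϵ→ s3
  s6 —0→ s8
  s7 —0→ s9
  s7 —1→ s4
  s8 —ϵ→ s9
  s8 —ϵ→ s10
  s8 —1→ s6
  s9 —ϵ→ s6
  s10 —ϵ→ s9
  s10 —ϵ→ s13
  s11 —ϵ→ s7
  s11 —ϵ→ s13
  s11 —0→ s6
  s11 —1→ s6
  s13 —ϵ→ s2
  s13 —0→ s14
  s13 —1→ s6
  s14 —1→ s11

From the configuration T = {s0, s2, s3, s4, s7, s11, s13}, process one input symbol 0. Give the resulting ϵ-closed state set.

s0 on 0 → {s0}.
s7 on 0 → {s9}.
s11 on 0 → {s6}.
s13 on 0 → {s14}.
No 0-transition from s2, s3, s4.
Union after reading 0: {s0, s6, s9, s14}.
Now take the ϵ-closure:
From s6 via ϵ: add s3.
From s3 via ϵ: add s11.
From s11 via ϵ: add s7, s13.
From s13 via ϵ: add s2.
No new states can be added; the closed set is {s0, s2, s3, s6, s7, s9, s11, s13, s14}.

{s0, s2, s3, s6, s7, s9, s11, s13, s14}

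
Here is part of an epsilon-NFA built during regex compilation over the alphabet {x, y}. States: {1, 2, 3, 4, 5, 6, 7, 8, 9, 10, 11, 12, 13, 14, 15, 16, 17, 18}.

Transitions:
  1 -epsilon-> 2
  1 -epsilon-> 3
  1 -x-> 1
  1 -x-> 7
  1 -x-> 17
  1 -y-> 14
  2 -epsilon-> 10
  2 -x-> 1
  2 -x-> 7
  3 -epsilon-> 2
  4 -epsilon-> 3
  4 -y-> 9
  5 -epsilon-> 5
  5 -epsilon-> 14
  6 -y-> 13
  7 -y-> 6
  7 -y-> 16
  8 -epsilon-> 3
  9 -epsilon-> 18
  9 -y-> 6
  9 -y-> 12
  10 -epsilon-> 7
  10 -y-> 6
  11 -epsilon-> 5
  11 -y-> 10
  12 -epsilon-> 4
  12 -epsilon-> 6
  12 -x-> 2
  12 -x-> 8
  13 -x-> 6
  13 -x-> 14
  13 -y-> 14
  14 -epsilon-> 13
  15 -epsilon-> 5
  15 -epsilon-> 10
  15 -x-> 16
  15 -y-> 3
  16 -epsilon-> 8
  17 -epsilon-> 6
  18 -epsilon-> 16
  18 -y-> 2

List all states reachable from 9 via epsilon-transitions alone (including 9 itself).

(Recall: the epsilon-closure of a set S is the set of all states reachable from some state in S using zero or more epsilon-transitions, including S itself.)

Start with {9}.
From 9 via epsilon: add 18.
From 18 via epsilon: add 16.
From 16 via epsilon: add 8.
From 8 via epsilon: add 3.
From 3 via epsilon: add 2.
From 2 via epsilon: add 10.
From 10 via epsilon: add 7.
No new states can be added; the closed set is {2, 3, 7, 8, 9, 10, 16, 18}.

{2, 3, 7, 8, 9, 10, 16, 18}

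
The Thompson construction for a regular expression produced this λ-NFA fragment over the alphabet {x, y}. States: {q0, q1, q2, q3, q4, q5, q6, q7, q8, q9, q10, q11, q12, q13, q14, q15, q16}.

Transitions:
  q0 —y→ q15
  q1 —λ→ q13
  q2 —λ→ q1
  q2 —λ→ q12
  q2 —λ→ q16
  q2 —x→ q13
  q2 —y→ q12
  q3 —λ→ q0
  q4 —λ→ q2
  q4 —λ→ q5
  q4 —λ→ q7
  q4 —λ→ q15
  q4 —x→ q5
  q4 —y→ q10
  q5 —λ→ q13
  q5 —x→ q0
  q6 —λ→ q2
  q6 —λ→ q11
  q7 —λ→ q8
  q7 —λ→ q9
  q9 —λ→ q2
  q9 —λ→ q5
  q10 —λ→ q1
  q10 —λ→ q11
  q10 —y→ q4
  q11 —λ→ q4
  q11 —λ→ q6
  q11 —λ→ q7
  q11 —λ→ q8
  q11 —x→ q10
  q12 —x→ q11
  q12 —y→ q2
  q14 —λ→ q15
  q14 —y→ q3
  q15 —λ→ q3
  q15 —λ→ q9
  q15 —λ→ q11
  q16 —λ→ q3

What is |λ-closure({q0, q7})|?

Start with {q0, q7}.
From q7 via λ: add q8, q9.
From q9 via λ: add q2, q5.
From q2 via λ: add q1, q12, q16.
From q5 via λ: add q13.
From q16 via λ: add q3.
λ-closure = {q0, q1, q2, q3, q5, q7, q8, q9, q12, q13, q16}, which has 11 states.

11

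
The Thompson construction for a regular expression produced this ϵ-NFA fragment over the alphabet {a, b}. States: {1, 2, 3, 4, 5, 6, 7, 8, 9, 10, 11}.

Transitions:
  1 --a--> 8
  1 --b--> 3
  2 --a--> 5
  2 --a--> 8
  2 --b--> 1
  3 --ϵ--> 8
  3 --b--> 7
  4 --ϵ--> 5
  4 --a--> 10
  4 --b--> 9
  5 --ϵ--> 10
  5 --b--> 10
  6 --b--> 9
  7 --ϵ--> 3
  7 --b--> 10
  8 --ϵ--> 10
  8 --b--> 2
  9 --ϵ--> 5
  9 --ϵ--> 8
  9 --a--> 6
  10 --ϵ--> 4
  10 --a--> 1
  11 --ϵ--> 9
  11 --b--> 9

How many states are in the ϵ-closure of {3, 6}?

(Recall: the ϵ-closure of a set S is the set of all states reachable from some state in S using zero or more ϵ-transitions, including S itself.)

Start with {3, 6}.
From 3 via ϵ: add 8.
From 8 via ϵ: add 10.
From 10 via ϵ: add 4.
From 4 via ϵ: add 5.
ϵ-closure = {3, 4, 5, 6, 8, 10}, which has 6 states.

6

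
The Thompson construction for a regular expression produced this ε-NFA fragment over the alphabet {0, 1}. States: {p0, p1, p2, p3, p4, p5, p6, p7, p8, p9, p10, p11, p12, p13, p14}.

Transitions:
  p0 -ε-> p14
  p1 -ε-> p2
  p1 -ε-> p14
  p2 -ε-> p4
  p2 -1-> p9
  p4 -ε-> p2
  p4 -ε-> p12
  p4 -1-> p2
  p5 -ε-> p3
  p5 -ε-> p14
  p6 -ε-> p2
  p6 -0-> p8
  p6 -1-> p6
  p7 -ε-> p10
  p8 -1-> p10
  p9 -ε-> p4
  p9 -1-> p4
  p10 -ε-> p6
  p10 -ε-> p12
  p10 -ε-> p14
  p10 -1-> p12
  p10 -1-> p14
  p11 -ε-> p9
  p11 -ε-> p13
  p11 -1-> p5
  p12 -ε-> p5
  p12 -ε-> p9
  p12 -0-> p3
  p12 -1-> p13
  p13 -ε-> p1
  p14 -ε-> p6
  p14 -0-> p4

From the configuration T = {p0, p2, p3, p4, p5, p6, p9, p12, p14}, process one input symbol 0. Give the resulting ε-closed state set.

p6 on 0 → {p8}.
p12 on 0 → {p3}.
p14 on 0 → {p4}.
No 0-transition from p0, p2, p3, p4, p5, p9.
Union after reading 0: {p3, p4, p8}.
Now take the ε-closure:
From p4 via ε: add p2, p12.
From p12 via ε: add p5, p9.
From p5 via ε: add p14.
From p14 via ε: add p6.
No new states can be added; the closed set is {p2, p3, p4, p5, p6, p8, p9, p12, p14}.

{p2, p3, p4, p5, p6, p8, p9, p12, p14}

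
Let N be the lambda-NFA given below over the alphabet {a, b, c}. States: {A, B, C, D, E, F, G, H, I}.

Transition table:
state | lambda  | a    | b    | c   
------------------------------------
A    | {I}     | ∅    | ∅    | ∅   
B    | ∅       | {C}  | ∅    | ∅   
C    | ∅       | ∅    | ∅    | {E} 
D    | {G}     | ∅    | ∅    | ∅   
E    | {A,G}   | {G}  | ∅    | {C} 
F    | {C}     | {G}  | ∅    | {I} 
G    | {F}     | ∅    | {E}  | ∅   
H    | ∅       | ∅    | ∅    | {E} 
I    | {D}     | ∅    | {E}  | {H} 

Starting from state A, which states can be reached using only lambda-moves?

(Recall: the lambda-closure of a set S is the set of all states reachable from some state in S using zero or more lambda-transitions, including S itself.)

{A, C, D, F, G, I}

Start with {A}.
From A via lambda: add I.
From I via lambda: add D.
From D via lambda: add G.
From G via lambda: add F.
From F via lambda: add C.
No new states can be added; the closed set is {A, C, D, F, G, I}.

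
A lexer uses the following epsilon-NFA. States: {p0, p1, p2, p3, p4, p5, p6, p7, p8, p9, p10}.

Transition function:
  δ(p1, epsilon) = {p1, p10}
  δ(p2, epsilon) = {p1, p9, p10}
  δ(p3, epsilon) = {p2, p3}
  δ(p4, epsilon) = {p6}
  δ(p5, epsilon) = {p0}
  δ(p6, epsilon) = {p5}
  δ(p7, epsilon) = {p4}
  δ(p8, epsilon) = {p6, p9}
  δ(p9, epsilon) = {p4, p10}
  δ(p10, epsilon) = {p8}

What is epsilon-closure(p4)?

Start with {p4}.
From p4 via epsilon: add p6.
From p6 via epsilon: add p5.
From p5 via epsilon: add p0.
No new states can be added; the closed set is {p0, p4, p5, p6}.

{p0, p4, p5, p6}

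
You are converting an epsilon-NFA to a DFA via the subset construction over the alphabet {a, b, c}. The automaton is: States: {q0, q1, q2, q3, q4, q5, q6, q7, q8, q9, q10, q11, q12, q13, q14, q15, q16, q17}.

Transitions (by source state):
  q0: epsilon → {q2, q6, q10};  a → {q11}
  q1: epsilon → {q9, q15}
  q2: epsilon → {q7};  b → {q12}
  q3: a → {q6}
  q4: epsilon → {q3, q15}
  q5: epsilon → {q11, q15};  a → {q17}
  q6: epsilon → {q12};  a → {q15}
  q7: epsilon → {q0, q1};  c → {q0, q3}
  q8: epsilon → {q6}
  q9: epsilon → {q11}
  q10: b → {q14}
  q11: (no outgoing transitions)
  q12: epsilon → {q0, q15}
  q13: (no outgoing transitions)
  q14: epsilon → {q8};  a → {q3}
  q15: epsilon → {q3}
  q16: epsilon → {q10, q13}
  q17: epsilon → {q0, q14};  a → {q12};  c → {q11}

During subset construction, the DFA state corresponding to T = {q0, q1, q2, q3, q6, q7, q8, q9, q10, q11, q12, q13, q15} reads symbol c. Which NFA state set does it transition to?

q7 on c → {q0, q3}.
No c-transition from q0, q1, q2, q3, q6, q8, q9, q10, q11, q12, q13, q15.
Union after reading c: {q0, q3}.
Now take the epsilon-closure:
From q0 via epsilon: add q2, q6, q10.
From q2 via epsilon: add q7.
From q6 via epsilon: add q12.
From q7 via epsilon: add q1.
From q12 via epsilon: add q15.
From q1 via epsilon: add q9.
From q9 via epsilon: add q11.
No new states can be added; the closed set is {q0, q1, q2, q3, q6, q7, q9, q10, q11, q12, q15}.

{q0, q1, q2, q3, q6, q7, q9, q10, q11, q12, q15}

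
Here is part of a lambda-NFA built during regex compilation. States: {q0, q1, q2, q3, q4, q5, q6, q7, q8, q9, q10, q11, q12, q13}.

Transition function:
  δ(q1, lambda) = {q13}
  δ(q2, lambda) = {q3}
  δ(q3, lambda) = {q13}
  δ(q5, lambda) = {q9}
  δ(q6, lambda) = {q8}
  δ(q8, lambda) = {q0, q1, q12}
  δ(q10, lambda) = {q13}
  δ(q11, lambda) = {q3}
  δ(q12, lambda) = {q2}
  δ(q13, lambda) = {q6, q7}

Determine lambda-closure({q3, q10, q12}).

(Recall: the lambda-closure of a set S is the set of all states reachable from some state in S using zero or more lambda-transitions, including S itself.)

{q0, q1, q2, q3, q6, q7, q8, q10, q12, q13}

Start with {q3, q10, q12}.
From q3 via lambda: add q13.
From q12 via lambda: add q2.
From q13 via lambda: add q6, q7.
From q6 via lambda: add q8.
From q8 via lambda: add q0, q1.
No new states can be added; the closed set is {q0, q1, q2, q3, q6, q7, q8, q10, q12, q13}.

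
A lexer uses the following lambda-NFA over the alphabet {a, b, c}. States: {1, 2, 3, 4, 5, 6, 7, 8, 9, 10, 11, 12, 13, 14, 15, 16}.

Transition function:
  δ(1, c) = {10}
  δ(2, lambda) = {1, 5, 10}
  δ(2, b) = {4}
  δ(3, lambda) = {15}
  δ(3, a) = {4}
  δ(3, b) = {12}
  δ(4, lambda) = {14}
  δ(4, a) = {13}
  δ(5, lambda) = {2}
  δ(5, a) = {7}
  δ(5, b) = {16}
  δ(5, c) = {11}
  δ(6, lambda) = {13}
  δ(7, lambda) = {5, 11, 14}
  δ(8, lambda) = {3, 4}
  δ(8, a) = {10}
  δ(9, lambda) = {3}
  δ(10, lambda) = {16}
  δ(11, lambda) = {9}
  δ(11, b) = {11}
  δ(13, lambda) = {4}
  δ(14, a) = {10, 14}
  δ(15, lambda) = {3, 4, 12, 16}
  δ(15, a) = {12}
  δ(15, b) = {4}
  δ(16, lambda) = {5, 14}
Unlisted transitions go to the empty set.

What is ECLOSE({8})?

Start with {8}.
From 8 via lambda: add 3, 4.
From 3 via lambda: add 15.
From 4 via lambda: add 14.
From 15 via lambda: add 12, 16.
From 16 via lambda: add 5.
From 5 via lambda: add 2.
From 2 via lambda: add 1, 10.
No new states can be added; the closed set is {1, 2, 3, 4, 5, 8, 10, 12, 14, 15, 16}.

{1, 2, 3, 4, 5, 8, 10, 12, 14, 15, 16}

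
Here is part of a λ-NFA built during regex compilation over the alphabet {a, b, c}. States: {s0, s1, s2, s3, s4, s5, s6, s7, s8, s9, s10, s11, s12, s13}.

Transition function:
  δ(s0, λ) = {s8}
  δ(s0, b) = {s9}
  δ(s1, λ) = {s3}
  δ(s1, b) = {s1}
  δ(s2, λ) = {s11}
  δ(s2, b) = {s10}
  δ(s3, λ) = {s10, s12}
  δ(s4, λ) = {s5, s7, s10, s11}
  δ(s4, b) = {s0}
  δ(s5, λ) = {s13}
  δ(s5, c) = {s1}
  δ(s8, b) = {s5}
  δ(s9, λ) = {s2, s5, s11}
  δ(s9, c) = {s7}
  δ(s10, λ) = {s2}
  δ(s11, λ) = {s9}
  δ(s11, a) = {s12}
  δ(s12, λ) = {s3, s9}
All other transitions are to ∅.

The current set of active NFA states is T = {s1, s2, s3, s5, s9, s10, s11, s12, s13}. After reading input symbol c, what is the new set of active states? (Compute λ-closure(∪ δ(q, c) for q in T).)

{s1, s2, s3, s5, s7, s9, s10, s11, s12, s13}

s5 on c → {s1}.
s9 on c → {s7}.
No c-transition from s1, s2, s3, s10, s11, s12, s13.
Union after reading c: {s1, s7}.
Now take the λ-closure:
From s1 via λ: add s3.
From s3 via λ: add s10, s12.
From s10 via λ: add s2.
From s12 via λ: add s9.
From s2 via λ: add s11.
From s9 via λ: add s5.
From s5 via λ: add s13.
No new states can be added; the closed set is {s1, s2, s3, s5, s7, s9, s10, s11, s12, s13}.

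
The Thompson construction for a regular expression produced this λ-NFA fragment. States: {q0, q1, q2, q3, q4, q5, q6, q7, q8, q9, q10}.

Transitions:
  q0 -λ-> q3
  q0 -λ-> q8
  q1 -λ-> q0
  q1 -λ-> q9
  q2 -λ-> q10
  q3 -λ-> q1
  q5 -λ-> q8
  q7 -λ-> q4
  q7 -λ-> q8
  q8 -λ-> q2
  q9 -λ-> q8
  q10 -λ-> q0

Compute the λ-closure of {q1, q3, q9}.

{q0, q1, q2, q3, q8, q9, q10}

Start with {q1, q3, q9}.
From q1 via λ: add q0.
From q9 via λ: add q8.
From q8 via λ: add q2.
From q2 via λ: add q10.
No new states can be added; the closed set is {q0, q1, q2, q3, q8, q9, q10}.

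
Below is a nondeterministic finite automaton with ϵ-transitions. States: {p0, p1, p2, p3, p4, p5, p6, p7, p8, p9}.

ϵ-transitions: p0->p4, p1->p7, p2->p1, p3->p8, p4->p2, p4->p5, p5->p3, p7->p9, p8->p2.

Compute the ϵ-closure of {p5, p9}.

Start with {p5, p9}.
From p5 via ϵ: add p3.
From p3 via ϵ: add p8.
From p8 via ϵ: add p2.
From p2 via ϵ: add p1.
From p1 via ϵ: add p7.
No new states can be added; the closed set is {p1, p2, p3, p5, p7, p8, p9}.

{p1, p2, p3, p5, p7, p8, p9}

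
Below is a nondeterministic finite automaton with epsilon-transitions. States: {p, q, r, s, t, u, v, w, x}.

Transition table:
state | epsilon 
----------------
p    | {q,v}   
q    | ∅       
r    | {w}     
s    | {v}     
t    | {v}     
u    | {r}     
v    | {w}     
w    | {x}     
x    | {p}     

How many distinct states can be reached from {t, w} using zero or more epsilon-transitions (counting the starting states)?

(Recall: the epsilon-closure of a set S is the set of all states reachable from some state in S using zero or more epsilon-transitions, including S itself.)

6

Start with {t, w}.
From t via epsilon: add v.
From w via epsilon: add x.
From x via epsilon: add p.
From p via epsilon: add q.
epsilon-closure = {p, q, t, v, w, x}, which has 6 states.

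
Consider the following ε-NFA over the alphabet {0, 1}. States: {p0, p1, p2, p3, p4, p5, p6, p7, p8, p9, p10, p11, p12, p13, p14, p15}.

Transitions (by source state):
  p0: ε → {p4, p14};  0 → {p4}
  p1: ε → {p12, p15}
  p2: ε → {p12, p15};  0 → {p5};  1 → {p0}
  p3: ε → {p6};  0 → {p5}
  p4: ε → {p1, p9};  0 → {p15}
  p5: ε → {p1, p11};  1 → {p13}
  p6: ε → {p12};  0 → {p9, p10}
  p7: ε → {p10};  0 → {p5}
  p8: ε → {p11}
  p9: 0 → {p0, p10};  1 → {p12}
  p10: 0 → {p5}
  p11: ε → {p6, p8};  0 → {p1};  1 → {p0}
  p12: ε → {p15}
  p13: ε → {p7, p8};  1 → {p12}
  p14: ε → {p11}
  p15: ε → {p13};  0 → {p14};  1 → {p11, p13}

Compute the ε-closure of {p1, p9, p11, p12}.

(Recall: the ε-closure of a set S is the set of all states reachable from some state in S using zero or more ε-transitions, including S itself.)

Start with {p1, p9, p11, p12}.
From p1 via ε: add p15.
From p11 via ε: add p6, p8.
From p15 via ε: add p13.
From p13 via ε: add p7.
From p7 via ε: add p10.
No new states can be added; the closed set is {p1, p6, p7, p8, p9, p10, p11, p12, p13, p15}.

{p1, p6, p7, p8, p9, p10, p11, p12, p13, p15}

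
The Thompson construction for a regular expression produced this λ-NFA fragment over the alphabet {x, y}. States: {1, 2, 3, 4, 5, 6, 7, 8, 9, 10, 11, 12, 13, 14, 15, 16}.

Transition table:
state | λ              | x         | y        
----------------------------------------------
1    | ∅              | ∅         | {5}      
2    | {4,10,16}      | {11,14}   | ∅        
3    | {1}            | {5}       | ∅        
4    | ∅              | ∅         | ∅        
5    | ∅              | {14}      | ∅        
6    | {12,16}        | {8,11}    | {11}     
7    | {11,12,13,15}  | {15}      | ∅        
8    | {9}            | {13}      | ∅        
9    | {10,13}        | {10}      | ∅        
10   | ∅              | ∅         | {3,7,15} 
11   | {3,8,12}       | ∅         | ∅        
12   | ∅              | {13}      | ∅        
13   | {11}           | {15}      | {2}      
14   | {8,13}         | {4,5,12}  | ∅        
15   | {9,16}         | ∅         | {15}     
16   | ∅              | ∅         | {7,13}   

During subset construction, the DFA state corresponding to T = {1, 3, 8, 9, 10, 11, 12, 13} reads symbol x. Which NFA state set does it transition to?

3 on x → {5}.
8 on x → {13}.
9 on x → {10}.
12 on x → {13}.
13 on x → {15}.
No x-transition from 1, 10, 11.
Union after reading x: {5, 10, 13, 15}.
Now take the λ-closure:
From 13 via λ: add 11.
From 15 via λ: add 9, 16.
From 11 via λ: add 3, 8, 12.
From 3 via λ: add 1.
No new states can be added; the closed set is {1, 3, 5, 8, 9, 10, 11, 12, 13, 15, 16}.

{1, 3, 5, 8, 9, 10, 11, 12, 13, 15, 16}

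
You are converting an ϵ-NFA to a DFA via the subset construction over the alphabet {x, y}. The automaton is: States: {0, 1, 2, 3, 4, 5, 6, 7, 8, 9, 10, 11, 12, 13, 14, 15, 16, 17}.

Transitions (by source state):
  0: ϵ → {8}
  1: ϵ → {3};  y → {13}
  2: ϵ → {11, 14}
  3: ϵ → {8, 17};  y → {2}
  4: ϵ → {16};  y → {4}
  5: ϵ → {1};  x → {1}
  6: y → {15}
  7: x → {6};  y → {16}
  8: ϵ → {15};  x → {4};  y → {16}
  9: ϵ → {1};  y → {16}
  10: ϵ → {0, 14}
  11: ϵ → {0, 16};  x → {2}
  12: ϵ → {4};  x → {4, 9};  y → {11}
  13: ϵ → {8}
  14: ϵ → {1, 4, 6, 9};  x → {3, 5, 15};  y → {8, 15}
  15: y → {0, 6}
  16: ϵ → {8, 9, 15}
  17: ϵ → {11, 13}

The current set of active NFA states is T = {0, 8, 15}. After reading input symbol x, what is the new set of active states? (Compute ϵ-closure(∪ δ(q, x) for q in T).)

{0, 1, 3, 4, 8, 9, 11, 13, 15, 16, 17}

8 on x → {4}.
No x-transition from 0, 15.
Union after reading x: {4}.
Now take the ϵ-closure:
From 4 via ϵ: add 16.
From 16 via ϵ: add 8, 9, 15.
From 9 via ϵ: add 1.
From 1 via ϵ: add 3.
From 3 via ϵ: add 17.
From 17 via ϵ: add 11, 13.
From 11 via ϵ: add 0.
No new states can be added; the closed set is {0, 1, 3, 4, 8, 9, 11, 13, 15, 16, 17}.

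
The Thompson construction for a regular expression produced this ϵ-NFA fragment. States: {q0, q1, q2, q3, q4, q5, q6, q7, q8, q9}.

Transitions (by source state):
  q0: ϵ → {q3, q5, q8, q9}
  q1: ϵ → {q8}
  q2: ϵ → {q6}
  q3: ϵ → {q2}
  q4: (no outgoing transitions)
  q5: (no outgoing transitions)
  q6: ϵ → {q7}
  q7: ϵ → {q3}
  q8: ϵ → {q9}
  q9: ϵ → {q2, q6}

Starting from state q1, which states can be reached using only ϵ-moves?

{q1, q2, q3, q6, q7, q8, q9}

Start with {q1}.
From q1 via ϵ: add q8.
From q8 via ϵ: add q9.
From q9 via ϵ: add q2, q6.
From q6 via ϵ: add q7.
From q7 via ϵ: add q3.
No new states can be added; the closed set is {q1, q2, q3, q6, q7, q8, q9}.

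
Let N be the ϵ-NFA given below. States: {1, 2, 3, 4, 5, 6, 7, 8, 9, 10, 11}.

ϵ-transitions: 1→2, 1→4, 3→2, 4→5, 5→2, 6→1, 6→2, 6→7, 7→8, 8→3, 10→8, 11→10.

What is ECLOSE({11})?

Start with {11}.
From 11 via ϵ: add 10.
From 10 via ϵ: add 8.
From 8 via ϵ: add 3.
From 3 via ϵ: add 2.
No new states can be added; the closed set is {2, 3, 8, 10, 11}.

{2, 3, 8, 10, 11}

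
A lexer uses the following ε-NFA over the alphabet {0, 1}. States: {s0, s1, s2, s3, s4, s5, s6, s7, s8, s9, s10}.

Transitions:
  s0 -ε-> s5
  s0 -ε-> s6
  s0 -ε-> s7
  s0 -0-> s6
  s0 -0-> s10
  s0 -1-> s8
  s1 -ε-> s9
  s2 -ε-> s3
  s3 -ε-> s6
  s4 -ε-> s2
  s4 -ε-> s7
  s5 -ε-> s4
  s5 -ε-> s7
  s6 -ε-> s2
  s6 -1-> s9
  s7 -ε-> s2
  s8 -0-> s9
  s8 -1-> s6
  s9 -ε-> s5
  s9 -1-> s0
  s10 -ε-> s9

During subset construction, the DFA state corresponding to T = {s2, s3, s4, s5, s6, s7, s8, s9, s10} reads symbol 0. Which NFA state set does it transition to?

s8 on 0 → {s9}.
No 0-transition from s2, s3, s4, s5, s6, s7, s9, s10.
Union after reading 0: {s9}.
Now take the ε-closure:
From s9 via ε: add s5.
From s5 via ε: add s4, s7.
From s4 via ε: add s2.
From s2 via ε: add s3.
From s3 via ε: add s6.
No new states can be added; the closed set is {s2, s3, s4, s5, s6, s7, s9}.

{s2, s3, s4, s5, s6, s7, s9}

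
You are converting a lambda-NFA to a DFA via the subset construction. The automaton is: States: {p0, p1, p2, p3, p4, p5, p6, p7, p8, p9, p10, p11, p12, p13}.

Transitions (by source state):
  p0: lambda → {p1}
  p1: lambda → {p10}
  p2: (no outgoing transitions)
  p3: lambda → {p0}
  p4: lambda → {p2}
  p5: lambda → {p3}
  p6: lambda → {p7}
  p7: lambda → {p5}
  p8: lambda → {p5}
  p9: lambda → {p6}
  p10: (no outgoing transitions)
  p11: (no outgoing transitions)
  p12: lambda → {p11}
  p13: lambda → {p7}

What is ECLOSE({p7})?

Start with {p7}.
From p7 via lambda: add p5.
From p5 via lambda: add p3.
From p3 via lambda: add p0.
From p0 via lambda: add p1.
From p1 via lambda: add p10.
No new states can be added; the closed set is {p0, p1, p3, p5, p7, p10}.

{p0, p1, p3, p5, p7, p10}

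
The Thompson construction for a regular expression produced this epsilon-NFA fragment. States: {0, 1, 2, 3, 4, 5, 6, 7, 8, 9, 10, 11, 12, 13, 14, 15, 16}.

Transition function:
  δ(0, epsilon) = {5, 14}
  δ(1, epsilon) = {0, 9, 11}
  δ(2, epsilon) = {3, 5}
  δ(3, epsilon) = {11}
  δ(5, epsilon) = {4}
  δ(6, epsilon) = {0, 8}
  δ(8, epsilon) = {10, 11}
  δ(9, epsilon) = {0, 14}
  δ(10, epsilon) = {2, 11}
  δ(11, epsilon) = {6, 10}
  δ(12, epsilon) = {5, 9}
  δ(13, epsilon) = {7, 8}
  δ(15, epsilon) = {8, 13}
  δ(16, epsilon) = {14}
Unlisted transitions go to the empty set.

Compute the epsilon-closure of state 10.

{0, 2, 3, 4, 5, 6, 8, 10, 11, 14}

Start with {10}.
From 10 via epsilon: add 2, 11.
From 2 via epsilon: add 3, 5.
From 11 via epsilon: add 6.
From 5 via epsilon: add 4.
From 6 via epsilon: add 0, 8.
From 0 via epsilon: add 14.
No new states can be added; the closed set is {0, 2, 3, 4, 5, 6, 8, 10, 11, 14}.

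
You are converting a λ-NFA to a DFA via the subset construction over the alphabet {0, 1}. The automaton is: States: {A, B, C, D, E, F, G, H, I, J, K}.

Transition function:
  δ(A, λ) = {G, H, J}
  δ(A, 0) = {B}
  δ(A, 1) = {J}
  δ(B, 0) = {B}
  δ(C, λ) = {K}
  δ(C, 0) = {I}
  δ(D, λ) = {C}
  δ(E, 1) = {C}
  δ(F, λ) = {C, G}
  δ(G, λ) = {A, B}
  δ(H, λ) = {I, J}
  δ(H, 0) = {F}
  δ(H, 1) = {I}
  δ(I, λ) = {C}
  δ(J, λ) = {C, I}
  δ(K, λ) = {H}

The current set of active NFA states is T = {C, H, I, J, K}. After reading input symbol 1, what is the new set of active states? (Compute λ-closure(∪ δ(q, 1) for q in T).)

H on 1 → {I}.
No 1-transition from C, I, J, K.
Union after reading 1: {I}.
Now take the λ-closure:
From I via λ: add C.
From C via λ: add K.
From K via λ: add H.
From H via λ: add J.
No new states can be added; the closed set is {C, H, I, J, K}.

{C, H, I, J, K}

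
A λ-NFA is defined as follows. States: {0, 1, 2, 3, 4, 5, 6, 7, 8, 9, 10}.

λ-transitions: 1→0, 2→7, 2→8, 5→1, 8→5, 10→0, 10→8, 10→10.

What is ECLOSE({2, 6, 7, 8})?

{0, 1, 2, 5, 6, 7, 8}

Start with {2, 6, 7, 8}.
From 8 via λ: add 5.
From 5 via λ: add 1.
From 1 via λ: add 0.
No new states can be added; the closed set is {0, 1, 2, 5, 6, 7, 8}.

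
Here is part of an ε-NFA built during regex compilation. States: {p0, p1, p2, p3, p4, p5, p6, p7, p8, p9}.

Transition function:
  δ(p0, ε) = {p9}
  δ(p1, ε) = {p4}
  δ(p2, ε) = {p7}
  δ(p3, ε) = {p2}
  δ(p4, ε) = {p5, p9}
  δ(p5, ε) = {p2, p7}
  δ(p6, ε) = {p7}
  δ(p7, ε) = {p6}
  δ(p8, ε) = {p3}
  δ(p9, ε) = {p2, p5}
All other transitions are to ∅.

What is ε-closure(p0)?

{p0, p2, p5, p6, p7, p9}

Start with {p0}.
From p0 via ε: add p9.
From p9 via ε: add p2, p5.
From p2 via ε: add p7.
From p7 via ε: add p6.
No new states can be added; the closed set is {p0, p2, p5, p6, p7, p9}.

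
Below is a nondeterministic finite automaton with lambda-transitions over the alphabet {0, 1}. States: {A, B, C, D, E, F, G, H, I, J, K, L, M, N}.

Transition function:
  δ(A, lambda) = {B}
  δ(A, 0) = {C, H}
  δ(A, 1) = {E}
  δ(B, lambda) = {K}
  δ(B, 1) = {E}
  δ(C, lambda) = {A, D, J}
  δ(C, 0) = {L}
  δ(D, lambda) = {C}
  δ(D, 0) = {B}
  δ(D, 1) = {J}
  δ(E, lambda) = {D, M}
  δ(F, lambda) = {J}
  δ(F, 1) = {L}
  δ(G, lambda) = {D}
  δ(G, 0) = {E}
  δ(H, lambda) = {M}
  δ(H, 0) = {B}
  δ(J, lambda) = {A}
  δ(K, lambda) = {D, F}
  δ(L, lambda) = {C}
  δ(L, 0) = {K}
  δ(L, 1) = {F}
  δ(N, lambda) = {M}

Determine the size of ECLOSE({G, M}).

Start with {G, M}.
From G via lambda: add D.
From D via lambda: add C.
From C via lambda: add A, J.
From A via lambda: add B.
From B via lambda: add K.
From K via lambda: add F.
lambda-closure = {A, B, C, D, F, G, J, K, M}, which has 9 states.

9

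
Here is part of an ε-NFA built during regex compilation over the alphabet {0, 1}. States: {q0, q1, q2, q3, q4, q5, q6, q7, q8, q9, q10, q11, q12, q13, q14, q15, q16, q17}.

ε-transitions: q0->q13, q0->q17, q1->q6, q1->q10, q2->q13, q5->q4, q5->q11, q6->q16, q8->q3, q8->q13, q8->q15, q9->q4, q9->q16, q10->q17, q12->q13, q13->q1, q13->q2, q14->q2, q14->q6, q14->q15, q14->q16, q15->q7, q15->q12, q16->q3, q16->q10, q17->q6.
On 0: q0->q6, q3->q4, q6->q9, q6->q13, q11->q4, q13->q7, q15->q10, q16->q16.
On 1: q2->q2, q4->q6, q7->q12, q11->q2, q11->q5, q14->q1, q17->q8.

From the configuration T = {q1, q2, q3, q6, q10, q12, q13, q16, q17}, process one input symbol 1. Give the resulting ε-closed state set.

{q1, q2, q3, q6, q7, q8, q10, q12, q13, q15, q16, q17}

q2 on 1 → {q2}.
q17 on 1 → {q8}.
No 1-transition from q1, q3, q6, q10, q12, q13, q16.
Union after reading 1: {q2, q8}.
Now take the ε-closure:
From q2 via ε: add q13.
From q8 via ε: add q3, q15.
From q13 via ε: add q1.
From q15 via ε: add q7, q12.
From q1 via ε: add q6, q10.
From q6 via ε: add q16.
From q10 via ε: add q17.
No new states can be added; the closed set is {q1, q2, q3, q6, q7, q8, q10, q12, q13, q15, q16, q17}.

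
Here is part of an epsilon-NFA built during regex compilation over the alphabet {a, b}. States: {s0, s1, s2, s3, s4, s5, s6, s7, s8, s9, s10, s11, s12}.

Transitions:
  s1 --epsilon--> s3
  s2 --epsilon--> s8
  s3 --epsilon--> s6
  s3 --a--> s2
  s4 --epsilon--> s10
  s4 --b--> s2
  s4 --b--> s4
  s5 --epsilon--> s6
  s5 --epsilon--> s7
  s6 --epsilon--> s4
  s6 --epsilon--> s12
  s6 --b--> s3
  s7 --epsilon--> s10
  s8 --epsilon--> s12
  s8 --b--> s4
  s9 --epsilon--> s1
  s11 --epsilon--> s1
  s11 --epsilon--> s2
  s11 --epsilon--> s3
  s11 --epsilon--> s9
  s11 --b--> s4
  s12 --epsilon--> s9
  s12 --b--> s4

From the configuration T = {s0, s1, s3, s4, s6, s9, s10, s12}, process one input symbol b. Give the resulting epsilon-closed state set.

s4 on b → {s2, s4}.
s6 on b → {s3}.
s12 on b → {s4}.
No b-transition from s0, s1, s3, s9, s10.
Union after reading b: {s2, s3, s4}.
Now take the epsilon-closure:
From s2 via epsilon: add s8.
From s3 via epsilon: add s6.
From s4 via epsilon: add s10.
From s6 via epsilon: add s12.
From s12 via epsilon: add s9.
From s9 via epsilon: add s1.
No new states can be added; the closed set is {s1, s2, s3, s4, s6, s8, s9, s10, s12}.

{s1, s2, s3, s4, s6, s8, s9, s10, s12}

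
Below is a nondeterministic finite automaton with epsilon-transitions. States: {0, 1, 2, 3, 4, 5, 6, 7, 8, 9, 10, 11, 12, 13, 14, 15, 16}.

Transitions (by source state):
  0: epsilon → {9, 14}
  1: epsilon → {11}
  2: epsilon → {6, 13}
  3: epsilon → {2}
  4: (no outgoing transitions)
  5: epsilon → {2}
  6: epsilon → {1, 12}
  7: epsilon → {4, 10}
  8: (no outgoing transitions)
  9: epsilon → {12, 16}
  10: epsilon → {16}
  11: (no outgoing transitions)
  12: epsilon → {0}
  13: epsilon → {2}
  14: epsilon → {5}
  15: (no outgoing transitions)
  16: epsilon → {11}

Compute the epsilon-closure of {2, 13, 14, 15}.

Start with {2, 13, 14, 15}.
From 2 via epsilon: add 6.
From 14 via epsilon: add 5.
From 6 via epsilon: add 1, 12.
From 1 via epsilon: add 11.
From 12 via epsilon: add 0.
From 0 via epsilon: add 9.
From 9 via epsilon: add 16.
No new states can be added; the closed set is {0, 1, 2, 5, 6, 9, 11, 12, 13, 14, 15, 16}.

{0, 1, 2, 5, 6, 9, 11, 12, 13, 14, 15, 16}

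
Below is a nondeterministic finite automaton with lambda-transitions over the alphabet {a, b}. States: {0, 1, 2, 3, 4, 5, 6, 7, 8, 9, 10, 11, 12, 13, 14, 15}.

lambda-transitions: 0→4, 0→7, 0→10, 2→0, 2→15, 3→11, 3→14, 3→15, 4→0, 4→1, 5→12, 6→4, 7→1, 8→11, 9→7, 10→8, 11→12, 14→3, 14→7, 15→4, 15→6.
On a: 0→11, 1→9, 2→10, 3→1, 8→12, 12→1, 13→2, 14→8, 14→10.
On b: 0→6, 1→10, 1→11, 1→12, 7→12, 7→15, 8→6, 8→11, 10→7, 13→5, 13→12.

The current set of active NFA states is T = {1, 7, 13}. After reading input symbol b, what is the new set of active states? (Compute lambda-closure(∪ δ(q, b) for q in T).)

{0, 1, 4, 5, 6, 7, 8, 10, 11, 12, 15}

1 on b → {10, 11, 12}.
7 on b → {12, 15}.
13 on b → {5, 12}.
Union after reading b: {5, 10, 11, 12, 15}.
Now take the lambda-closure:
From 10 via lambda: add 8.
From 15 via lambda: add 4, 6.
From 4 via lambda: add 0, 1.
From 0 via lambda: add 7.
No new states can be added; the closed set is {0, 1, 4, 5, 6, 7, 8, 10, 11, 12, 15}.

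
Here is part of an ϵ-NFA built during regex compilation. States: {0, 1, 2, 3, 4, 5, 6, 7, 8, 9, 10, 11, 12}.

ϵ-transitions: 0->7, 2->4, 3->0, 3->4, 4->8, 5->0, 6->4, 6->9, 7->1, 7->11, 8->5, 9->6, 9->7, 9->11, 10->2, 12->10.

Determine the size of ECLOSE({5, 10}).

9

Start with {5, 10}.
From 5 via ϵ: add 0.
From 10 via ϵ: add 2.
From 0 via ϵ: add 7.
From 2 via ϵ: add 4.
From 4 via ϵ: add 8.
From 7 via ϵ: add 1, 11.
ϵ-closure = {0, 1, 2, 4, 5, 7, 8, 10, 11}, which has 9 states.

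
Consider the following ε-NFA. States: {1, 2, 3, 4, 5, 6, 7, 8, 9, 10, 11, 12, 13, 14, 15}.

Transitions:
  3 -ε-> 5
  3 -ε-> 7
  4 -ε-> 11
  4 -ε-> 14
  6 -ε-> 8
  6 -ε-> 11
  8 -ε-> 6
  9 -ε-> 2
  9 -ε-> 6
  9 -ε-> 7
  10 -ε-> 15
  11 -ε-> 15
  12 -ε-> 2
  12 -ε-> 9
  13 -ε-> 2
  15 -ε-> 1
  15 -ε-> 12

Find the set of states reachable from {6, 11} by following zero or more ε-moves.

{1, 2, 6, 7, 8, 9, 11, 12, 15}

Start with {6, 11}.
From 6 via ε: add 8.
From 11 via ε: add 15.
From 15 via ε: add 1, 12.
From 12 via ε: add 2, 9.
From 9 via ε: add 7.
No new states can be added; the closed set is {1, 2, 6, 7, 8, 9, 11, 12, 15}.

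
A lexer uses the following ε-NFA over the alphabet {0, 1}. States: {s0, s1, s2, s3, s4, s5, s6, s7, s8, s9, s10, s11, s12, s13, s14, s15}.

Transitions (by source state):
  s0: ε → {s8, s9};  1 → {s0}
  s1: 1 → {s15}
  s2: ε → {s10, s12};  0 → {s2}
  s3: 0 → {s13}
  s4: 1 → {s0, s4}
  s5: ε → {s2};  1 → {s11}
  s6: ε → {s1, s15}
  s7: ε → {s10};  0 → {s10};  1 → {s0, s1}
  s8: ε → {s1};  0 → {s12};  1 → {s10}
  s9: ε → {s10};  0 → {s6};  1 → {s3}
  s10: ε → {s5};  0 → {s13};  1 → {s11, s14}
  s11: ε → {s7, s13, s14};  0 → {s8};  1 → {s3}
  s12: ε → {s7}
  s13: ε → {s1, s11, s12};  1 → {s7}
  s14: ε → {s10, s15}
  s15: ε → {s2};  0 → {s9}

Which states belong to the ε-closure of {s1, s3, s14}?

Start with {s1, s3, s14}.
From s14 via ε: add s10, s15.
From s10 via ε: add s5.
From s15 via ε: add s2.
From s2 via ε: add s12.
From s12 via ε: add s7.
No new states can be added; the closed set is {s1, s2, s3, s5, s7, s10, s12, s14, s15}.

{s1, s2, s3, s5, s7, s10, s12, s14, s15}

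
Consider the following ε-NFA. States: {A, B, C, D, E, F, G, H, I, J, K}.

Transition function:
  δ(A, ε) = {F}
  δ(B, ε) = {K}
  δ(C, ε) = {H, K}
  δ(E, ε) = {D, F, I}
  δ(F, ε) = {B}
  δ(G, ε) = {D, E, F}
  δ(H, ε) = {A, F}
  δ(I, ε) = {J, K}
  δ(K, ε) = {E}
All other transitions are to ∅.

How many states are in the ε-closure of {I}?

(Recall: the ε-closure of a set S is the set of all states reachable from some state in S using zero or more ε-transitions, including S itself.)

Start with {I}.
From I via ε: add J, K.
From K via ε: add E.
From E via ε: add D, F.
From F via ε: add B.
ε-closure = {B, D, E, F, I, J, K}, which has 7 states.

7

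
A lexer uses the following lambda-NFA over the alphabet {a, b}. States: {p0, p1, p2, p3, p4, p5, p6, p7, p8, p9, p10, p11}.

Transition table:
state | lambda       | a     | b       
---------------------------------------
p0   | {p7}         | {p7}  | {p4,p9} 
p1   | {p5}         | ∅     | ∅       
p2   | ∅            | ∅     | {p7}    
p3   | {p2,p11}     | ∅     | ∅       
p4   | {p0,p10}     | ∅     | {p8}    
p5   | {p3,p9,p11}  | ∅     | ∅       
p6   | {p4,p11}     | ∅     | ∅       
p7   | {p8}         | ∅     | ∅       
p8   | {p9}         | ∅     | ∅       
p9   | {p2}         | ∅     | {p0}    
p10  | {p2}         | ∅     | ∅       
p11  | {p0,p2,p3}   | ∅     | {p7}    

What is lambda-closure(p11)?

Start with {p11}.
From p11 via lambda: add p0, p2, p3.
From p0 via lambda: add p7.
From p7 via lambda: add p8.
From p8 via lambda: add p9.
No new states can be added; the closed set is {p0, p2, p3, p7, p8, p9, p11}.

{p0, p2, p3, p7, p8, p9, p11}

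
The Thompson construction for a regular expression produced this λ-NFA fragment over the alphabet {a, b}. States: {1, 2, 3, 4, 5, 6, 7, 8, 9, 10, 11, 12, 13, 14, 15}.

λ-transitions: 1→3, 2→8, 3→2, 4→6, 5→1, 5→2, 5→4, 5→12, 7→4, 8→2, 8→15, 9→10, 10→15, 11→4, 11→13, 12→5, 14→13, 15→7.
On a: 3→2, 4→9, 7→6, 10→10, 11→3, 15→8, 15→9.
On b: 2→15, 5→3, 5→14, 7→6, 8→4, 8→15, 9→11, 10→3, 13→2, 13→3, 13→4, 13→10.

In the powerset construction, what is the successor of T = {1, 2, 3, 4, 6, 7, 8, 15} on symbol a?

3 on a → {2}.
4 on a → {9}.
7 on a → {6}.
15 on a → {8, 9}.
No a-transition from 1, 2, 6, 8.
Union after reading a: {2, 6, 8, 9}.
Now take the λ-closure:
From 8 via λ: add 15.
From 9 via λ: add 10.
From 15 via λ: add 7.
From 7 via λ: add 4.
No new states can be added; the closed set is {2, 4, 6, 7, 8, 9, 10, 15}.

{2, 4, 6, 7, 8, 9, 10, 15}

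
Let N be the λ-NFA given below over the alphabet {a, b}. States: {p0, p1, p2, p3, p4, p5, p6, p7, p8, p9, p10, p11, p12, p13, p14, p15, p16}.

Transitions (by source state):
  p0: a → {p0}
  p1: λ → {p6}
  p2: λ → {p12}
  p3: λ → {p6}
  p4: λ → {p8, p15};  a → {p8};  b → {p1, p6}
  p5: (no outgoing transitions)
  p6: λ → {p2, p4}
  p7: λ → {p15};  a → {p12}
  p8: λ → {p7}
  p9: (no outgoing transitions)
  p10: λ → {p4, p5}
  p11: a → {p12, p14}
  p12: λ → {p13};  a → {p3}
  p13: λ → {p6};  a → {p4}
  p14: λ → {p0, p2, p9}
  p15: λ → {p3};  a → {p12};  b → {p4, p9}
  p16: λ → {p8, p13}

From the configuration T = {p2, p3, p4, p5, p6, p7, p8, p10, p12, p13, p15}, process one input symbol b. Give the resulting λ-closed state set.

p4 on b → {p1, p6}.
p15 on b → {p4, p9}.
No b-transition from p2, p3, p5, p6, p7, p8, p10, p12, p13.
Union after reading b: {p1, p4, p6, p9}.
Now take the λ-closure:
From p4 via λ: add p8, p15.
From p6 via λ: add p2.
From p2 via λ: add p12.
From p8 via λ: add p7.
From p15 via λ: add p3.
From p12 via λ: add p13.
No new states can be added; the closed set is {p1, p2, p3, p4, p6, p7, p8, p9, p12, p13, p15}.

{p1, p2, p3, p4, p6, p7, p8, p9, p12, p13, p15}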